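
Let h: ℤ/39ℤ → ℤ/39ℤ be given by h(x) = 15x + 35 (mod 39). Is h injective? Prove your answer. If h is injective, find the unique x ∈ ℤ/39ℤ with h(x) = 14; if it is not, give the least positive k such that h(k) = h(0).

13

We have gcd(15, 39) = 3 > 1. Taking u = 0 and v = 13: h(0) = 35 and h(13) = 15·13 + 35 = 230 ≡ 35 (mod 39).
So h(0) = h(13) while 0 ≠ 13, so h is not injective.
Since h is not injective, we find the least positive k with h(k) = h(0): this means 15k ≡ 0 (mod 39), i.e. 39 ∣ 15k. Since gcd(15, 39) = 3, dividing through by 3 this holds exactly when 13 ∣ 5k, and as gcd(5, 13) = 1, exactly when 13 ∣ k.
The smallest positive such k is 13.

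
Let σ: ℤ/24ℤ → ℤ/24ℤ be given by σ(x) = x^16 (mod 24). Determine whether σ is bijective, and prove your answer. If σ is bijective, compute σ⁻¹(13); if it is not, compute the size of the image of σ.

σ(2): Repeated squaring mod 24: 2^1 ≡ 2, 2^2 ≡ 2² = 4, 2^4 ≡ 4² = 16, 2^8 ≡ 16² = 256 ≡ 16, 2^16 ≡ 16² = 256 ≡ 16. So 2^16 ≡ 16 (mod 24).
σ(4): Repeated squaring mod 24: 4^1 ≡ 4, 4^2 ≡ 4² = 16, 4^4 ≡ 16² = 256 ≡ 16, 4^8 ≡ 16² = 256 ≡ 16, 4^16 ≡ 16² = 256 ≡ 16. So 4^16 ≡ 16 (mod 24).
So σ(2) = σ(4) = 16 while 2 ≠ 4, thus σ is not injective, hence not bijective.
Since σ is not bijective, we determine |image(σ)|. Computing x^16 mod 24 for each x (by repeated squaring, reducing mod 24 at every step), the values σ(0), σ(1), …, σ(23) are: 0, 1, 16, 9, 16, 1, 0, 1, 16, 9, 16, 1, 0, 1, 16, 9, 16, 1, 0, 1, 16, 9, 16, 1.
The distinct values are {0, 1, 9, 16}; there are 4 of them.

4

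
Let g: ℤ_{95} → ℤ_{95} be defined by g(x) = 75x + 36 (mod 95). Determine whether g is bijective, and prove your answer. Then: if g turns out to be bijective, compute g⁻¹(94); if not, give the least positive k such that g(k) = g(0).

We have gcd(75, 95) = 5 > 1. Taking u = 0 and v = 19: g(0) = 36 and g(19) = 75·19 + 36 = 1461 ≡ 36 (mod 95).
So g(0) = g(19) while 0 ≠ 19, thus g is not injective, hence not bijective.
Since g is not bijective, we find the least positive k with g(k) = g(0): this means 75k ≡ 0 (mod 95), i.e. 95 ∣ 75k. Since gcd(75, 95) = 5, dividing through by 5 this holds exactly when 19 ∣ 15k, and as gcd(15, 19) = 1, exactly when 19 ∣ k.
The smallest positive such k is 19.

19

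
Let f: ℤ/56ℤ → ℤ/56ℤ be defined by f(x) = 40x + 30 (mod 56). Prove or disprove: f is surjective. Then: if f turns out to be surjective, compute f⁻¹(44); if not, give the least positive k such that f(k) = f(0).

7

Since gcd(40, 56) = 8, we have 40x ≡ 0 (mod 8) for all x, so f(x) ≡ 6 (mod 8).
But 0 ≢ 6 (mod 8), so 0 ∈ ℤ/56ℤ has no preimage. So f is not surjective.
Since f is not surjective, we find the least positive k with f(k) = f(0): this means 40k ≡ 0 (mod 56), i.e. 56 ∣ 40k. Since gcd(40, 56) = 8, dividing through by 8 this holds exactly when 7 ∣ 5k, and as gcd(5, 7) = 1, exactly when 7 ∣ k.
The smallest positive such k is 7.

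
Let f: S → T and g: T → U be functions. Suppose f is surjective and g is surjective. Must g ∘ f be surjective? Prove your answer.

surjective

Let c ∈ U. Since g is surjective, there is b ∈ T with g(b) = c. Since f is surjective, there is a ∈ S with f(a) = b.
Then (g ∘ f)(a) = g(b) = c. Thus g ∘ f is surjective.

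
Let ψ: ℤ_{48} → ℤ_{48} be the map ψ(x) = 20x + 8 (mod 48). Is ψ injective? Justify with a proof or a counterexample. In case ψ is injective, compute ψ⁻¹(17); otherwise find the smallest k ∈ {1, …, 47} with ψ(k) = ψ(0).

By definition, injectivity means: for all u, v in the domain, ψ(u) = ψ(v) implies u = v.
We have gcd(20, 48) = 4 > 1. Taking u = 0 and v = 12: ψ(0) = 8 and ψ(12) = 20·12 + 8 = 248 ≡ 8 (mod 48).
So ψ(0) = ψ(12) while 0 ≠ 12, thus ψ is not injective.
Since ψ is not injective, we find the least positive k with ψ(k) = ψ(0): this means 20k ≡ 0 (mod 48), i.e. 48 ∣ 20k. Since gcd(20, 48) = 4, dividing through by 4 this holds exactly when 12 ∣ 5k, and as gcd(5, 12) = 1, exactly when 12 ∣ k.
The smallest positive such k is 12.

12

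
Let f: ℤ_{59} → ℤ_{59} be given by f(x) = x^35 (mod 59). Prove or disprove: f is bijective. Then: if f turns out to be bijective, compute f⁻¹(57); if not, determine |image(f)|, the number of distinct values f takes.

27

Since 59 is prime, the nonzero elements of ℤ_{59} form a cyclic group of order 58.
As gcd(35, 58) = 1, raising to the 35th power is a bijection on this group: if s^35 ≡ t^35 then (st^{−1})^35 = 1, and the only element of order dividing gcd(35, 58) = 1 is 1, so s = t.
With f(0) = 0 this makes f injective on all of ℤ_{59}, hence bijective (finite equal-size domain and codomain). In particular f is bijective.
Since f is bijective, we find the preimage of 57. The inverse of x ↦ x^35 on (ℤ_{59})^× is x ↦ x^5, because 35·5 = 175 = 3·58 + 1 ≡ 1 (mod 58) and x^{58} = 1 for x ≠ 0 (Fermat). So f⁻¹(57) = 57^5 mod 59.
Repeated squaring mod 59: 57^1 ≡ 57, 57^2 ≡ 57² = 3249 ≡ 4, 57^4 ≡ 4² = 16. Since 5 = 4 + 1, 57^5 ≡ 16·57: 16·57 = 912 ≡ 27. So 57^5 ≡ 27 (mod 59).
Hence f⁻¹(57) = 27.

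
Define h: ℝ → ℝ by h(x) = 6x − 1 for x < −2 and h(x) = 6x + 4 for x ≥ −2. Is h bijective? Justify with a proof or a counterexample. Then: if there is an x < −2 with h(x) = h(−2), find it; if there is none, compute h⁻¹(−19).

-3

Both pieces are strictly increasing (slopes 6 and 6), so each is injective on its own interval.
The left piece maps (−∞, −2) onto (−∞, −13); the right piece maps [−2, ∞) onto [−8, ∞).
The images leave a gap (−13 has no preimage), so h is not surjective, hence not bijective.
Because the two images are disjoint, no x < −2 has h(x) = h(−2), so we compute h⁻¹(−19): −19 lies in (−∞, −13), so solve 6x − 1 = −19: x = (−19 + 1)/6 = −3.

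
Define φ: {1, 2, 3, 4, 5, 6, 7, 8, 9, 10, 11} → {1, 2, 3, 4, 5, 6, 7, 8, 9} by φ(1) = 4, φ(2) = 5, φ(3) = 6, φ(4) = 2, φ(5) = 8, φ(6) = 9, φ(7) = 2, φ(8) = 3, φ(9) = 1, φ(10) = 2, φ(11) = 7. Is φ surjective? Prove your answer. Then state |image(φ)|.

9

Every element of the codomain has a preimage: 1 = φ(9), 2 = φ(4), 3 = φ(8), 4 = φ(1), 5 = φ(2), 6 = φ(3), 7 = φ(11), 8 = φ(5), 9 = φ(6).
Therefore φ is surjective.
The image of φ is {1, 2, 3, 4, 5, 6, 7, 8, 9}, which has 9 elements.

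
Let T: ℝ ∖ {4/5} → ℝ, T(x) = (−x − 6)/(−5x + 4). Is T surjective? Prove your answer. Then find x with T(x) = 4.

22/19

If T(x) = 1/5, cross-multiplying gives −5(−x − 6) = −1(−5x + 4), which simplifies to 30 = −4 — false.  So 1/5 has no preimage and T is not surjective.
Solving T(x) = 4: cross-multiplying gives −x − 6 = 4(−5x + 4), which rearranges to 19x = 22, so x = 22/19.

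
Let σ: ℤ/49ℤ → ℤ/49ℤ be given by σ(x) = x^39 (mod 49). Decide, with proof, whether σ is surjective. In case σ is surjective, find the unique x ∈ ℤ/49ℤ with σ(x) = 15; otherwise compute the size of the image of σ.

σ(3): Repeated squaring mod 49: 3^1 ≡ 3, 3^2 ≡ 3² = 9, 3^4 ≡ 9² = 81 ≡ 32, 3^8 ≡ 32² = 1024 ≡ 44, 3^16 ≡ 44² = 1936 ≡ 25, 3^32 ≡ 25² = 625 ≡ 37. Since 39 = 32 + 4 + 2 + 1, 3^39 ≡ 37·32·9·3: 37·32 = 1184 ≡ 8, then 8·9 = 72 ≡ 23, then 23·3 = 69 ≡ 20. So 3^39 ≡ 20 (mod 49).
σ(5): Repeated squaring mod 49: 5^1 ≡ 5, 5^2 ≡ 5² = 25, 5^4 ≡ 25² = 625 ≡ 37, 5^8 ≡ 37² = 1369 ≡ 46, 5^16 ≡ 46² = 2116 ≡ 9, 5^32 ≡ 9² = 81 ≡ 32. Since 39 = 32 + 4 + 2 + 1, 5^39 ≡ 32·37·25·5: 32·37 = 1184 ≡ 8, then 8·25 = 200 ≡ 4, then 4·5 = 20. So 5^39 ≡ 20 (mod 49).
So σ(3) = σ(5) = 20 while 3 ≠ 5, so σ is not injective.
A non-injective map from the 49-element set ℤ/49ℤ to itself takes at most 48 distinct values, so it cannot be surjective. Therefore σ is not surjective.
Since σ is not surjective, we determine |image(σ)|. Computing x^39 mod 49 for each x (by repeated squaring, reducing mod 49 at every step), the values σ(0), σ(1), …, σ(48) are: 0, 1, 43, 20, 36, 20, 27, 0, 29, 8, 27, 43, 34, 6, 0, 8, 22, 34, 1, 48, 34, 0, 36, 36, 41, 8, 13, 13, 0, 15, 1, 48, 15, 27, 41, 0, 43, 15, 6, 22, 41, 20, 0, 22, 29, 13, 29, 6, 48.
The distinct values are {0, 1, 6, 8, 13, 15, 20, 22, 27, 29, 34, 36, 41, 43, 48}; there are 15 of them.

15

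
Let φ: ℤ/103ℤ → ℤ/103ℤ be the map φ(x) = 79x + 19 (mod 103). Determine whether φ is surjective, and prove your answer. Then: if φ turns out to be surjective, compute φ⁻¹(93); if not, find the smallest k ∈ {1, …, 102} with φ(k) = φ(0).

57

Since gcd(79, 103) = 1, 79 is invertible modulo 103. Euclid's algorithm: 103 = 1·79 + 24, 79 = 3·24 + 7, 24 = 3·7 + 3, 7 = 2·3 + 1; back-substituting gives 1 = 30·79 − 23·103, so 79⁻¹ ≡ 30 (mod 103).
For any y ∈ ℤ/103ℤ, x = 30(y − 19) mod 103 satisfies φ(x) = 79·30(y − 19) + 19 ≡ y (since 79·30 ≡ 1 mod 103). So every y has a preimage.
Hence φ is surjective.
Since φ is surjective, we compute φ⁻¹(93): solve 79x + 19 ≡ 93 (mod 103), i.e. 79x ≡ 74 (mod 103).
Multiplying by 79⁻¹ = 30 gives x ≡ 30·74 = 2220 = 21·103 + 57 ≡ 57 (mod 103).
Check: φ(57) = 79·57 + 19 = 4522 = 43·103 + 93 ≡ 93 (mod 103).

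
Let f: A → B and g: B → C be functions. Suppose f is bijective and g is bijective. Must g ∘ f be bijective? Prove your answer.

bijective

Injectivity: if g(f(x_1)) = g(f(x_2)) then f(x_1) = f(x_2) (g injective) so x_1 = x_2 (f injective).
Surjectivity: for c ∈ C pick b with g(b) = c, then a with f(a) = b; then (g ∘ f)(a) = c.
Hence g ∘ f is bijective.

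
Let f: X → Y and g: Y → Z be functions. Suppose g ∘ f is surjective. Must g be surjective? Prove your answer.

Let c ∈ Z. Since g ∘ f is surjective, some a ∈ X has g(f(a)) = c. Then b = f(a) ∈ Y satisfies g(b) = c. So g is surjective.

surjective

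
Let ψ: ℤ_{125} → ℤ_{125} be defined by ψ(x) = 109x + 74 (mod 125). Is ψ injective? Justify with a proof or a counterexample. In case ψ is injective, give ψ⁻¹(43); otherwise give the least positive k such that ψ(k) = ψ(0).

41

Suppose ψ(a) = ψ(b) in ℤ_{125}. Then 109a + 74 ≡ 109b + 74 (mod 125), thus 109(a − b) ≡ 0 (mod 125).
Since gcd(109, 125) = 1, 109 is invertible modulo 125, thus a − b ≡ 0 (mod 125), i.e. a = b.
Therefore ψ is injective.
We now compute 109⁻¹ mod 125 explicitly. Euclid's algorithm: 125 = 1·109 + 16, 109 = 6·16 + 13, 16 = 1·13 + 3, 13 = 4·3 + 1; back-substituting gives 1 = 39·109 − 34·125, so 109⁻¹ ≡ 39 (mod 125).
Since ψ is injective, we find ψ⁻¹(43): we need 109x ≡ 43 − 74 ≡ 94 (mod 125). Using 109⁻¹ = 39: x ≡ 39·94 = 3666 = 29·125 + 41, so x = 41.
Check: ψ(41) = 109·41 + 74 = 4543 = 36·125 + 43 ≡ 43 (mod 125).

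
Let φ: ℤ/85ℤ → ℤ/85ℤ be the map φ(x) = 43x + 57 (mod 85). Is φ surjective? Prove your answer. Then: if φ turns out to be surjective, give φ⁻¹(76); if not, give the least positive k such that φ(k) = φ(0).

38

By definition, φ is surjective if every y in the codomain equals φ(x) for some x in the domain.
Since gcd(43, 85) = 1, 43 is invertible modulo 85. Euclid's algorithm: 85 = 1·43 + 42, 43 = 1·42 + 1; back-substituting gives 1 = 2·43 − 1·85, so 43⁻¹ ≡ 2 (mod 85).
For any y ∈ ℤ/85ℤ, x = 2(y − 57) mod 85 satisfies φ(x) = 43·2(y − 57) + 57 ≡ y (since 43·2 ≡ 1 mod 85). So every y has a preimage.
Therefore φ is surjective.
Since φ is surjective, we compute φ⁻¹(76): solve 43x + 57 ≡ 76 (mod 85), i.e. 43x ≡ 19 (mod 85).
Multiplying by 43⁻¹ = 2 gives x ≡ 2·19 = 38 ≡ 38 (mod 85).
Check: φ(38) = 43·38 + 57 = 1691 = 19·85 + 76 ≡ 76 (mod 85).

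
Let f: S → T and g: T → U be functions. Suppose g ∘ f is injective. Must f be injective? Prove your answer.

Suppose f(a) = f(b). Applying g: (g ∘ f)(a) = (g ∘ f)(b). Since g ∘ f is injective, a = b. Thus f is injective.

injective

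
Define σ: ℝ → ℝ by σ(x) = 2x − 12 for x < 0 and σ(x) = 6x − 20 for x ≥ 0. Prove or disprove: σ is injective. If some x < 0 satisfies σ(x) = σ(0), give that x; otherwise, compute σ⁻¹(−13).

-4

Both pieces are strictly increasing (slopes 2 and 6), so each is injective on its own interval.
The left piece maps (−∞, 0) onto (−∞, −12); the right piece maps [0, ∞) onto [−20, ∞).
These images overlap. In particular σ(0) = −20 (right piece), and solving 2x − 12 = −20 on the left piece gives x = −4 < 0.
So σ(−4) = σ(0) with −4 ≠ 0, and σ is not injective. This x = −4 is the requested value below 0.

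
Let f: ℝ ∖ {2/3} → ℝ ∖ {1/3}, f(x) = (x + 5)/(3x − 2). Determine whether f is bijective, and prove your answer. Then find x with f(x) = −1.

-3/4

Suppose f(x_1) = f(x_2). Cross-multiplying: (x_1 + 5)(3x_2 − 2) = (x_2 + 5)(3x_1 − 2).
Expanding both sides and cancelling the symmetric terms leaves −17·(x_1 − x_2) = 0. Since −17 ≠ 0, x_1 = x_2. Therefore f is injective.
For any y ≠ 1/3, solving y(3x − 2) = x + 5 for x gives a well-defined x ≠ 2/3. So f is surjective.
Thus f is bijective.
Solving f(x) = −1: cross-multiplying gives x + 5 = −1(3x − 2), which rearranges to 4x = −3, so x = −3/4.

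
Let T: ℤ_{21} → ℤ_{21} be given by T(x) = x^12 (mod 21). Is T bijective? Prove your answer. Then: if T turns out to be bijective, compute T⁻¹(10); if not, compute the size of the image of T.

T(1) = 1^12 = 1.
T(2): Repeated squaring mod 21: 2^1 ≡ 2, 2^2 ≡ 2² = 4, 2^4 ≡ 4² = 16, 2^8 ≡ 16² = 256 ≡ 4. Since 12 = 8 + 4, 2^12 ≡ 4·16: 4·16 = 64 ≡ 1. So 2^12 ≡ 1 (mod 21).
So T(1) = T(2) = 1 while 1 ≠ 2, therefore T is not injective, hence not bijective.
Since T is not bijective, we determine |image(T)|. Computing x^12 mod 21 for each x (by repeated squaring, reducing mod 21 at every step), the values T(0), T(1), …, T(20) are: 0, 1, 1, 15, 1, 1, 15, 7, 1, 15, 1, 1, 15, 1, 7, 15, 1, 1, 15, 1, 1.
The distinct values are {0, 1, 7, 15}; there are 4 of them.

4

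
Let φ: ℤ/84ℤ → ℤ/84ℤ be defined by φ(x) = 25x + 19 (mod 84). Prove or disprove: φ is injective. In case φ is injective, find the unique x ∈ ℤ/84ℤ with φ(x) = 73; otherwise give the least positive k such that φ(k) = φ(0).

66

Suppose φ(x_1) = φ(x_2) in ℤ/84ℤ. Then 25x_1 + 19 ≡ 25x_2 + 19 (mod 84), thus 25(x_1 − x_2) ≡ 0 (mod 84).
Since gcd(25, 84) = 1, 25 is invertible modulo 84, thus x_1 − x_2 ≡ 0 (mod 84), i.e. x_1 = x_2.
Hence φ is injective.
We now compute 25⁻¹ mod 84 explicitly. Euclid's algorithm: 84 = 3·25 + 9, 25 = 2·9 + 7, 9 = 1·7 + 2, 7 = 3·2 + 1; back-substituting gives 1 = 37·25 − 11·84, so 25⁻¹ ≡ 37 (mod 84).
Since φ is injective, we compute φ⁻¹(73): solve 25x + 19 ≡ 73 (mod 84), i.e. 25x ≡ 54 (mod 84).
Multiplying by 25⁻¹ = 37 gives x ≡ 37·54 = 1998 = 23·84 + 66 ≡ 66 (mod 84).
Check: φ(66) = 25·66 + 19 = 1669 = 19·84 + 73 ≡ 73 (mod 84).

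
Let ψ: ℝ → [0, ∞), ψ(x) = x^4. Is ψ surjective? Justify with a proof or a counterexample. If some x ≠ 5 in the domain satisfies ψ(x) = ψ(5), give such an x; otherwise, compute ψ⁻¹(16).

For any y ∈ [0, ∞), x = y^{1/4} ∈ ℝ satisfies x^4 = y, so ψ is surjective.
For the follow-up, such an x exists: taking x = −5 ∈ ℝ gives ψ(−5) = 625 = ψ(5) with −5 ≠ 5.

-5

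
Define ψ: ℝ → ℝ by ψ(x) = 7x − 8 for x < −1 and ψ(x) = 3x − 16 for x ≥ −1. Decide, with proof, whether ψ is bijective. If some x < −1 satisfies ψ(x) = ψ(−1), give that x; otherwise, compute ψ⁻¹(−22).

-11/7

Both pieces are strictly increasing (slopes 7 and 3), so each is injective on its own interval.
The left piece maps (−∞, −1) onto (−∞, −15); the right piece maps [−1, ∞) onto [−19, ∞).
These images overlap. In particular ψ(−1) = −19 (right piece), and solving 7x − 8 = −19 on the left piece gives x = −11/7 < −1.
So ψ(−11/7) = ψ(−1) with −11/7 ≠ −1, and ψ is not injective, hence not bijective. This x = −11/7 is the requested value below −1.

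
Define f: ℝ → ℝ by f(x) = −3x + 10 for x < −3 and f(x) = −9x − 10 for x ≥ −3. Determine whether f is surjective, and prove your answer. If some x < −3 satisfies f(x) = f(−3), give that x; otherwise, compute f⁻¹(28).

-6

Both pieces are strictly decreasing (slopes −3 and −9), so each is injective on its own interval.
The left piece maps (−∞, −3) onto (19, ∞); the right piece maps [−3, ∞) onto (−∞, 17].
The union (19, ∞) ∪ (−∞, 17] omits the interval between 19 and 17; in particular 19 has no preimage. So f is not surjective.
Because the two images are disjoint, no x < −3 has f(x) = f(−3), so we compute f⁻¹(28): 28 lies in (19, ∞), so solve −3x + 10 = 28: x = (28 − 10)/(−3) = −6.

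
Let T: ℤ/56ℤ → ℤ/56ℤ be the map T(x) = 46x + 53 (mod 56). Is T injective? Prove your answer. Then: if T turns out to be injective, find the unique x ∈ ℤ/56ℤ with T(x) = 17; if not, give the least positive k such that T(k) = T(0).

We have gcd(46, 56) = 2 > 1. Taking u = 0 and v = 28: T(0) = 53 and T(28) = 46·28 + 53 = 1341 ≡ 53 (mod 56).
So T(0) = T(28) while 0 ≠ 28, so T is not injective.
Since T is not injective, we find the least positive k with T(k) = T(0): this means 46k ≡ 0 (mod 56), i.e. 56 ∣ 46k. Since gcd(46, 56) = 2, dividing through by 2 this holds exactly when 28 ∣ 23k, and as gcd(23, 28) = 1, exactly when 28 ∣ k.
The smallest positive such k is 28.

28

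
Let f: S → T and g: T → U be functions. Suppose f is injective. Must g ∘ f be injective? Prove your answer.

not injective

No. Take S = T = U = {1, 2, 3}, f = identity (injective), and g(x) = 1 for every x.
Then (g ∘ f)(1) = 1 = (g ∘ f)(3) with 1 ≠ 3, so g ∘ f is not injective.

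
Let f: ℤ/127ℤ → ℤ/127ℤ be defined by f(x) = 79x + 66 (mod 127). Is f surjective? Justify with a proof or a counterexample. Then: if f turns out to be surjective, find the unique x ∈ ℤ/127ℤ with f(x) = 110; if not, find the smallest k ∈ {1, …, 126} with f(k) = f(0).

Since gcd(79, 127) = 1, 79 is invertible modulo 127. Euclid's algorithm: 127 = 1·79 + 48, 79 = 1·48 + 31, 48 = 1·31 + 17, 31 = 1·17 + 14, 17 = 1·14 + 3, 14 = 4·3 + 2, 3 = 1·2 + 1; back-substituting gives 1 = 82·79 − 51·127, so 79⁻¹ ≡ 82 (mod 127).
Then y ↦ 82(y − 66) is a two-sided inverse to f, so every y ∈ ℤ/127ℤ has a preimage.
So f is surjective.
Since f is surjective, we find f⁻¹(110): we need 79x ≡ 110 − 66 ≡ 44 (mod 127). Using 79⁻¹ = 82: x ≡ 82·44 = 3608 = 28·127 + 52, so x = 52.
Check: f(52) = 79·52 + 66 = 4174 = 32·127 + 110 ≡ 110 (mod 127).

52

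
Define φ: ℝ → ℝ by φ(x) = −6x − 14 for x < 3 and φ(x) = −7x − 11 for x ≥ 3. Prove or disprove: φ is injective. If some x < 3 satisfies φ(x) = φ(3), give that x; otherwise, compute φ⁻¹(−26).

Both pieces are strictly decreasing (slopes −6 and −7), so each is injective on its own interval.
The left piece maps (−∞, 3) onto (−32, ∞); the right piece maps [3, ∞) onto (−∞, −32].
These images are disjoint, so no value is attained by both pieces. Thus φ is injective.
Because the two images are disjoint, no x < 3 has φ(x) = φ(3), so we compute φ⁻¹(−26): −26 lies in (−32, ∞), so solve −6x − 14 = −26: x = (−26 + 14)/(−6) = 2.

2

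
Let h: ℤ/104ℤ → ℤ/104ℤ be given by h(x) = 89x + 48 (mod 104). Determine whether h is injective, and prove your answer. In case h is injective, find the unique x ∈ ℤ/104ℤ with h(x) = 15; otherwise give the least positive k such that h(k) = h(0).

Suppose h(a) = h(b) in ℤ/104ℤ. Then 89a + 48 ≡ 89b + 48 (mod 104), thus 89(a − b) ≡ 0 (mod 104).
Since gcd(89, 104) = 1, 89 is invertible modulo 104, therefore a − b ≡ 0 (mod 104), i.e. a = b.
Therefore h is injective.
We now compute 89⁻¹ mod 104 explicitly. Euclid's algorithm: 104 = 1·89 + 15, 89 = 5·15 + 14, 15 = 1·14 + 1; back-substituting gives 1 = 97·89 − 83·104, so 89⁻¹ ≡ 97 (mod 104).
Since h is injective, we compute h⁻¹(15): solve 89x + 48 ≡ 15 (mod 104), i.e. 89x ≡ 71 (mod 104).
Multiplying by 89⁻¹ = 97 gives x ≡ 97·71 = 6887 = 66·104 + 23 ≡ 23 (mod 104).
Check: h(23) = 89·23 + 48 = 2095 = 20·104 + 15 ≡ 15 (mod 104).

23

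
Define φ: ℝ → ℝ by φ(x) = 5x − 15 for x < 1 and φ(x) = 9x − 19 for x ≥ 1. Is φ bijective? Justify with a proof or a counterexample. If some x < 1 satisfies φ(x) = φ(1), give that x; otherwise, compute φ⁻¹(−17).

Both pieces are strictly increasing (slopes 5 and 9), so each is injective on its own interval.
The left piece maps (−∞, 1) onto (−∞, −10); the right piece maps [1, ∞) onto [−10, ∞).
Since −10 = −10, the images partition ℝ: φ is injective and surjective, hence bijective.
Because the two images are disjoint, no x < 1 has φ(x) = φ(1), so we compute φ⁻¹(−17): −17 lies in (−∞, −10), so solve 5x − 15 = −17: x = (−17 + 15)/5 = −2/5.

-2/5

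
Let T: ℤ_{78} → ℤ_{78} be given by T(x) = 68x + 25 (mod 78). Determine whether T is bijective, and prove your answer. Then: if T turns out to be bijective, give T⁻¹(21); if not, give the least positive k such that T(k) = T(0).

Recall: T is injective if T(a) = T(b) implies a = b.
We have gcd(68, 78) = 2 > 1. Taking a = 0 and b = 39: T(0) = 25 and T(39) = 68·39 + 25 = 2677 ≡ 25 (mod 78).
So T(0) = T(39) while 0 ≠ 39, therefore T is not injective, hence not bijective.
Since T is not bijective, we find the least positive k with T(k) = T(0): this means 68k ≡ 0 (mod 78), i.e. 78 ∣ 68k. Since gcd(68, 78) = 2, dividing through by 2 this holds exactly when 39 ∣ 34k, and as gcd(34, 39) = 1, exactly when 39 ∣ k.
The smallest positive such k is 39.

39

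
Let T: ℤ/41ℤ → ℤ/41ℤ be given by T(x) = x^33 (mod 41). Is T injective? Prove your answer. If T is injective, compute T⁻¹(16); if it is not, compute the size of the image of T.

10

Since 41 is prime, the nonzero elements of ℤ/41ℤ form a cyclic group of order 40.
As gcd(33, 40) = 1, raising to the 33rd power is a bijection on this group: if u^33 ≡ v^33 then (uv^{−1})^33 = 1, and the only element of order dividing gcd(33, 40) = 1 is 1, so u = v.
With T(0) = 0 this makes T injective on all of ℤ/41ℤ, hence bijective (finite equal-size domain and codomain). In particular T is injective.
Since T is injective, we find the preimage of 16. The inverse of x ↦ x^33 on (ℤ/41ℤ)^× is x ↦ x^17, because 33·17 = 561 = 14·40 + 1 ≡ 1 (mod 40) and x^{40} = 1 for x ≠ 0 (Fermat). So T⁻¹(16) = 16^17 mod 41.
Repeated squaring mod 41: 16^1 ≡ 16, 16^2 ≡ 16² = 256 ≡ 10, 16^4 ≡ 10² = 100 ≡ 18, 16^8 ≡ 18² = 324 ≡ 37, 16^16 ≡ 37² = 1369 ≡ 16. Since 17 = 16 + 1, 16^17 ≡ 16·16: 16·16 = 256 ≡ 10. So 16^17 ≡ 10 (mod 41).
Hence T⁻¹(16) = 10.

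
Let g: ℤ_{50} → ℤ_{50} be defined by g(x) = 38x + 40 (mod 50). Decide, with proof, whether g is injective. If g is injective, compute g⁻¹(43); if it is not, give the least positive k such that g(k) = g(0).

We have gcd(38, 50) = 2 > 1. Taking a = 0 and b = 25: g(0) = 40 and g(25) = 38·25 + 40 = 990 ≡ 40 (mod 50).
So g(0) = g(25) while 0 ≠ 25, therefore g is not injective.
Since g is not injective, we find the least positive k with g(k) = g(0): this means 38k ≡ 0 (mod 50), i.e. 50 ∣ 38k. Since gcd(38, 50) = 2, dividing through by 2 this holds exactly when 25 ∣ 19k, and as gcd(19, 25) = 1, exactly when 25 ∣ k.
The smallest positive such k is 25.

25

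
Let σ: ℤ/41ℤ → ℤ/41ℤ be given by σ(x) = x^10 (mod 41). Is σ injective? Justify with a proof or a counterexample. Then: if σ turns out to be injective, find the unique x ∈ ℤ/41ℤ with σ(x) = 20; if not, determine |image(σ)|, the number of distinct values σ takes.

σ(1) = 1^10 = 1.
σ(4): Repeated squaring mod 41: 4^1 ≡ 4, 4^2 ≡ 4² = 16, 4^4 ≡ 16² = 256 ≡ 10, 4^8 ≡ 10² = 100 ≡ 18. Since 10 = 8 + 2, 4^10 ≡ 18·16: 18·16 = 288 ≡ 1. So 4^10 ≡ 1 (mod 41).
So σ(1) = σ(4) = 1 while 1 ≠ 4, thus σ is not injective.
Since σ is not injective, we determine |image(σ)|. Computing x^10 mod 41 for each x (by repeated squaring, reducing mod 41 at every step), the values σ(0), σ(1), …, σ(40) are: 0, 1, 40, 9, 1, 40, 32, 9, 40, 40, 1, 9, 9, 9, 32, 32, 1, 32, 1, 32, 40, 40, 32, 1, 32, 1, 32, 32, 9, 9, 9, 1, 40, 40, 9, 32, 40, 1, 9, 40, 1.
The distinct values are {0, 1, 9, 32, 40}; there are 5 of them.

5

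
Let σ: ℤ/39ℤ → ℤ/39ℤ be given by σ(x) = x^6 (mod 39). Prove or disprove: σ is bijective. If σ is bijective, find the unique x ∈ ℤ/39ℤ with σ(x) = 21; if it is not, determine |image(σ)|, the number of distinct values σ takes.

σ(1) = 1^6 = 1.
σ(4): Repeated squaring mod 39: 4^1 ≡ 4, 4^2 ≡ 4² = 16, 4^4 ≡ 16² = 256 ≡ 22. Since 6 = 4 + 2, 4^6 ≡ 22·16: 22·16 = 352 ≡ 1. So 4^6 ≡ 1 (mod 39).
So σ(1) = σ(4) = 1 while 1 ≠ 4, thus σ is not injective, hence not bijective.
Since σ is not bijective, we determine |image(σ)|. Computing x^6 mod 39 for each x (by repeated squaring, reducing mod 39 at every step), the values σ(0), σ(1), …, σ(38) are: 0, 1, 25, 27, 1, 25, 12, 25, 25, 27, 1, 25, 27, 13, 1, 12, 1, 1, 12, 25, 25, 12, 1, 1, 12, 1, 13, 27, 25, 1, 27, 25, 25, 12, 25, 1, 27, 25, 1.
The distinct values are {0, 1, 12, 13, 25, 27}; there are 6 of them.

6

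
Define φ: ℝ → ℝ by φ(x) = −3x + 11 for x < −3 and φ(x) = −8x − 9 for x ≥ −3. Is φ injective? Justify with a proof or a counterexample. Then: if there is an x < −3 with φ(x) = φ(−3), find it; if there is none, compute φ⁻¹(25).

-14/3

Both pieces are strictly decreasing (slopes −3 and −8), so each is injective on its own interval.
The left piece maps (−∞, −3) onto (20, ∞); the right piece maps [−3, ∞) onto (−∞, 15].
These images are disjoint, so no value is attained by both pieces. Hence φ is injective.
Because the two images are disjoint, no x < −3 has φ(x) = φ(−3), so we compute φ⁻¹(25): 25 lies in (20, ∞), so solve −3x + 11 = 25: x = (25 − 11)/(−3) = −14/3.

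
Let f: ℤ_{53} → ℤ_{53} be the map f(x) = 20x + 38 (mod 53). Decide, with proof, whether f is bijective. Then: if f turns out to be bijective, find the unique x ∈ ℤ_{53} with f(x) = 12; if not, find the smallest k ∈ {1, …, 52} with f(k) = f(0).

By definition, f is injective when f(a) = f(b) forces a = b.
Suppose f(a) = f(b) in ℤ_{53}. Then 20a + 38 ≡ 20b + 38 (mod 53), so 20(a − b) ≡ 0 (mod 53).
Since gcd(20, 53) = 1, 20 is invertible modulo 53, therefore a − b ≡ 0 (mod 53), i.e. a = b.
We now compute 20⁻¹ mod 53 explicitly. Euclid's algorithm: 53 = 2·20 + 13, 20 = 1·13 + 7, 13 = 1·7 + 6, 7 = 1·6 + 1; back-substituting gives 1 = 8·20 − 3·53, so 20⁻¹ ≡ 8 (mod 53).
Then y ↦ 8(y − 38) is a two-sided inverse to f, so every y ∈ ℤ_{53} has a preimage.
Hence f is bijective.
Since f is bijective, we compute f⁻¹(12): solve 20x + 38 ≡ 12 (mod 53), i.e. 20x ≡ 27 (mod 53).
Multiplying by 20⁻¹ = 8 gives x ≡ 8·27 = 216 = 4·53 + 4 ≡ 4 (mod 53).
Check: f(4) = 20·4 + 38 = 118 = 2·53 + 12 ≡ 12 (mod 53).

4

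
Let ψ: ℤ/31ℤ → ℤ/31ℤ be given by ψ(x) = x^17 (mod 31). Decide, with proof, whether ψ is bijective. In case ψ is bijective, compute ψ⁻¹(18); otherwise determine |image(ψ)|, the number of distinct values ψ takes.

7

Since 31 is prime, the nonzero elements of ℤ/31ℤ form a cyclic group of order 30.
As gcd(17, 30) = 1, raising to the 17th power is a bijection on this group: if x_1^17 ≡ x_2^17 then (x_1x_2^{−1})^17 = 1, and the only element of order dividing gcd(17, 30) = 1 is 1, so x_1 = x_2.
With ψ(0) = 0 this makes ψ injective on all of ℤ/31ℤ, hence bijective (finite equal-size domain and codomain). In particular ψ is bijective.
Since ψ is bijective, we find the preimage of 18. The inverse of x ↦ x^17 on (ℤ/31ℤ)^× is x ↦ x^23, because 17·23 = 391 = 13·30 + 1 ≡ 1 (mod 30) and x^{30} = 1 for x ≠ 0 (Fermat). So ψ⁻¹(18) = 18^23 mod 31.
Repeated squaring mod 31: 18^1 ≡ 18, 18^2 ≡ 18² = 324 ≡ 14, 18^4 ≡ 14² = 196 ≡ 10, 18^8 ≡ 10² = 100 ≡ 7, 18^16 ≡ 7² = 49 ≡ 18. Since 23 = 16 + 4 + 2 + 1, 18^23 ≡ 18·10·14·18: 18·10 = 180 ≡ 25, then 25·14 = 350 ≡ 9, then 9·18 = 162 ≡ 7. So 18^23 ≡ 7 (mod 31).
Hence ψ⁻¹(18) = 7.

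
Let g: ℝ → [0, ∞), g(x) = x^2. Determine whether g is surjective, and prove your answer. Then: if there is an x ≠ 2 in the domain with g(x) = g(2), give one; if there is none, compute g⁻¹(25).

For any y ∈ [0, ∞), x = y^{1/2} ∈ ℝ satisfies x^2 = y, so g is surjective.
For the follow-up, such an x exists: taking x = −2 ∈ ℝ gives g(−2) = 4 = g(2) with −2 ≠ 2.

-2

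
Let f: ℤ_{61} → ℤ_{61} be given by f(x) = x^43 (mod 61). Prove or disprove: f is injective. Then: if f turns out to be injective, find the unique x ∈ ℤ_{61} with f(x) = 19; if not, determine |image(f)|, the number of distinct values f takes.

4

Since 61 is prime, the nonzero elements of ℤ_{61} form a cyclic group of order 60.
As gcd(43, 60) = 1, raising to the 43rd power is a bijection on this group: if s^43 ≡ t^43 then (st^{−1})^43 = 1, and the only element of order dividing gcd(43, 60) = 1 is 1, so s = t.
With f(0) = 0 this makes f injective on all of ℤ_{61}, hence bijective (finite equal-size domain and codomain). In particular f is injective.
Since f is injective, we find the preimage of 19. The inverse of x ↦ x^43 on (ℤ_{61})^× is x ↦ x^7, because 43·7 = 301 = 5·60 + 1 ≡ 1 (mod 60) and x^{60} = 1 for x ≠ 0 (Fermat). So f⁻¹(19) = 19^7 mod 61.
Repeated squaring mod 61: 19^1 ≡ 19, 19^2 ≡ 19² = 361 ≡ 56, 19^4 ≡ 56² = 3136 ≡ 25. Since 7 = 4 + 2 + 1, 19^7 ≡ 25·56·19: 25·56 = 1400 ≡ 58, then 58·19 = 1102 ≡ 4. So 19^7 ≡ 4 (mod 61).
Hence f⁻¹(19) = 4.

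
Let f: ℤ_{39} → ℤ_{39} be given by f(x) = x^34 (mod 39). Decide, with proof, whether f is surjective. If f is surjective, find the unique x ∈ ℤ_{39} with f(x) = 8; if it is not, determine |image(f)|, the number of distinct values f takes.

f(5): Repeated squaring mod 39: 5^1 ≡ 5, 5^2 ≡ 5² = 25, 5^4 ≡ 25² = 625 ≡ 1, 5^8 ≡ 1² = 1, 5^16 ≡ 1² = 1, 5^32 ≡ 1² = 1. Since 34 = 32 + 2, 5^34 ≡ 1·25: 1·25 = 25. So 5^34 ≡ 25 (mod 39).
f(8): Repeated squaring mod 39: 8^1 ≡ 8, 8^2 ≡ 8² = 64 ≡ 25, 8^4 ≡ 25² = 625 ≡ 1, 8^8 ≡ 1² = 1, 8^16 ≡ 1² = 1, 8^32 ≡ 1² = 1. Since 34 = 32 + 2, 8^34 ≡ 1·25: 1·25 = 25. So 8^34 ≡ 25 (mod 39).
So f(5) = f(8) = 25 while 5 ≠ 8, hence f is not injective.
A non-injective map from the 39-element set ℤ_{39} to itself takes at most 38 distinct values, so it cannot be surjective. Thus f is not surjective.
Since f is not surjective, we determine |image(f)|. Computing x^34 mod 39 for each x (by repeated squaring, reducing mod 39 at every step), the values f(0), f(1), …, f(38) are: 0, 1, 10, 3, 22, 25, 30, 4, 25, 9, 16, 10, 27, 13, 1, 36, 16, 22, 12, 4, 4, 12, 22, 16, 36, 1, 13, 27, 10, 16, 9, 25, 4, 30, 25, 22, 3, 10, 1.
The distinct values are {0, 1, 3, 4, 9, 10, 12, 13, 16, 22, 25, 27, 30, 36}; there are 14 of them.

14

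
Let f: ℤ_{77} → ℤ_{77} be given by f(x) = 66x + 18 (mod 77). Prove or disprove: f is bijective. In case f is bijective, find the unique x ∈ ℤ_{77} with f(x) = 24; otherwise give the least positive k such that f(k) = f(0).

We have gcd(66, 77) = 11 > 1. Taking x_1 = 0 and x_2 = 7: f(0) = 18 and f(7) = 66·7 + 18 = 480 ≡ 18 (mod 77).
So f(0) = f(7) while 0 ≠ 7, therefore f is not injective, hence not bijective.
Since f is not bijective, we find the least positive k with f(k) = f(0): this means 66k ≡ 0 (mod 77), i.e. 77 ∣ 66k. Since gcd(66, 77) = 11, dividing through by 11 this holds exactly when 7 ∣ 6k, and as gcd(6, 7) = 1, exactly when 7 ∣ k.
The smallest positive such k is 7.

7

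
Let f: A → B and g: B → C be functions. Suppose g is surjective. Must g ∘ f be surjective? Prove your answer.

not surjective

No. Take A = {0}, B = C = {0, 1, 2, 3}, f(0) = 0, and g = identity (surjective).
Then (g ∘ f)(0) = 0, and 3 ∈ C has no preimage under g ∘ f, so g ∘ f is not surjective.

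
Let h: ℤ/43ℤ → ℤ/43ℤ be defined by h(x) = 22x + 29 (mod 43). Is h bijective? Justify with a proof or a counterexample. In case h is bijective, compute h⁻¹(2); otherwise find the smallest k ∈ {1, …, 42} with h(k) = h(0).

Suppose h(u) = h(v) in ℤ/43ℤ. Then 22u + 29 ≡ 22v + 29 (mod 43), therefore 22(u − v) ≡ 0 (mod 43).
Since gcd(22, 43) = 1, 22 is invertible modulo 43, thus u − v ≡ 0 (mod 43), i.e. u = v.
We now compute 22⁻¹ mod 43 explicitly. Euclid's algorithm: 43 = 1·22 + 21, 22 = 1·21 + 1; back-substituting gives 1 = 2·22 − 1·43, so 22⁻¹ ≡ 2 (mod 43).
Then y ↦ 2(y − 29) is a two-sided inverse to h, so every y ∈ ℤ/43ℤ has a preimage.
So h is bijective.
Since h is bijective, we find h⁻¹(2): we need 22x ≡ 2 − 29 ≡ 16 (mod 43). Using 22⁻¹ = 2: x ≡ 2·16 = 32, so x = 32.
Check: h(32) = 22·32 + 29 = 733 = 17·43 + 2 ≡ 2 (mod 43).

32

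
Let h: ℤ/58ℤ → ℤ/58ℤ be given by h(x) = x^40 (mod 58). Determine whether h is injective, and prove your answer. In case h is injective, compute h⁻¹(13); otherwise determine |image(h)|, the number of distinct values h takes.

16

h(3): Repeated squaring mod 58: 3^1 ≡ 3, 3^2 ≡ 3² = 9, 3^4 ≡ 9² = 81 ≡ 23, 3^8 ≡ 23² = 529 ≡ 7, 3^16 ≡ 7² = 49, 3^32 ≡ 49² = 2401 ≡ 23. Since 40 = 32 + 8, 3^40 ≡ 23·7: 23·7 = 161 ≡ 45. So 3^40 ≡ 45 (mod 58).
h(7): Repeated squaring mod 58: 7^1 ≡ 7, 7^2 ≡ 7² = 49, 7^4 ≡ 49² = 2401 ≡ 23, 7^8 ≡ 23² = 529 ≡ 7, 7^16 ≡ 7² = 49, 7^32 ≡ 49² = 2401 ≡ 23. Since 40 = 32 + 8, 7^40 ≡ 23·7: 23·7 = 161 ≡ 45. So 7^40 ≡ 45 (mod 58).
So h(3) = h(7) = 45 while 3 ≠ 7, therefore h is not injective.
Since h is not injective, we determine |image(h)|. Computing x^40 mod 58 for each x (by repeated squaring, reducing mod 58 at every step), the values h(0), h(1), …, h(57) are: 0, 1, 36, 45, 20, 7, 54, 45, 24, 53, 20, 23, 30, 23, 54, 25, 52, 1, 52, 49, 24, 53, 16, 25, 36, 49, 16, 7, 30, 29, 30, 7, 16, 49, 36, 25, 16, 53, 24, 49, 52, 1, 52, 25, 54, 23, 30, 23, 20, 53, 24, 45, 54, 7, 20, 45, 36, 1.
The distinct values are {0, 1, 7, 16, 20, 23, 24, 25, 29, 30, 36, 45, 49, 52, 53, 54}; there are 16 of them.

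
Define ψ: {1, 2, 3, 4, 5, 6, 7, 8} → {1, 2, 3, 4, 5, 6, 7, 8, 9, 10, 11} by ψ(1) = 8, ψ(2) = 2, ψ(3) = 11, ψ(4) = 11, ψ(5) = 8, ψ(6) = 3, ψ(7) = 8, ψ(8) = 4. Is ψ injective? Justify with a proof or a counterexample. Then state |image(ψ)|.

ψ(3) = 11 = ψ(4) with 3 ≠ 4, so ψ is not injective.
The image of ψ is {2, 3, 4, 8, 11}, which has 5 elements.

5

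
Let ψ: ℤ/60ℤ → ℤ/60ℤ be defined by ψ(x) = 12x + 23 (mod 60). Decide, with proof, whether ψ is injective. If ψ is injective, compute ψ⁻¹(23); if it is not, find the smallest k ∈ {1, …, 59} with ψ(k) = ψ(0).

We have gcd(12, 60) = 12 > 1. Taking x_1 = 0 and x_2 = 5: ψ(0) = 23 and ψ(5) = 12·5 + 23 = 83 ≡ 23 (mod 60).
So ψ(0) = ψ(5) while 0 ≠ 5, thus ψ is not injective.
Since ψ is not injective, we find the least positive k with ψ(k) = ψ(0): this means 12k ≡ 0 (mod 60), i.e. 60 ∣ 12k. Since gcd(12, 60) = 12, dividing through by 12 this holds exactly when 5 ∣ k.
The smallest positive such k is 5.

5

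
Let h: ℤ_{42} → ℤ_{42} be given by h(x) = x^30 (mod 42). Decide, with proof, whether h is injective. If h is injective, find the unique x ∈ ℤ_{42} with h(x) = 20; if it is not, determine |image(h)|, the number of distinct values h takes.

h(2): Repeated squaring mod 42: 2^1 ≡ 2, 2^2 ≡ 2² = 4, 2^4 ≡ 4² = 16, 2^8 ≡ 16² = 256 ≡ 4, 2^16 ≡ 4² = 16. Since 30 = 16 + 8 + 4 + 2, 2^30 ≡ 16·4·16·4: 16·4 = 64 ≡ 22, then 22·16 = 352 ≡ 16, then 16·4 = 64 ≡ 22. So 2^30 ≡ 22 (mod 42).
h(4): Repeated squaring mod 42: 4^1 ≡ 4, 4^2 ≡ 4² = 16, 4^4 ≡ 16² = 256 ≡ 4, 4^8 ≡ 4² = 16, 4^16 ≡ 16² = 256 ≡ 4. Since 30 = 16 + 8 + 4 + 2, 4^30 ≡ 4·16·4·16: 4·16 = 64 ≡ 22, then 22·4 = 88 ≡ 4, then 4·16 = 64 ≡ 22. So 4^30 ≡ 22 (mod 42).
So h(2) = h(4) = 22 while 2 ≠ 4, hence h is not injective.
Since h is not injective, we determine |image(h)|. Computing x^30 mod 42 for each x (by repeated squaring, reducing mod 42 at every step), the values h(0), h(1), …, h(41) are: 0, 1, 22, 15, 22, 1, 36, 7, 22, 15, 22, 1, 36, 1, 28, 15, 22, 1, 36, 1, 22, 21, 22, 1, 36, 1, 22, 15, 28, 1, 36, 1, 22, 15, 22, 7, 36, 1, 22, 15, 22, 1.
The distinct values are {0, 1, 7, 15, 21, 22, 28, 36}; there are 8 of them.

8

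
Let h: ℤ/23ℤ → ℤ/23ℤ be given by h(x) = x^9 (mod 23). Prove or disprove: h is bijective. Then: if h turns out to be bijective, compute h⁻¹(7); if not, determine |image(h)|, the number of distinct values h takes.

17

Since 23 is prime, the nonzero elements of ℤ/23ℤ form a cyclic group of order 22.
As gcd(9, 22) = 1, raising to the 9th power is a bijection on this group: if a^9 ≡ b^9 then (ab^{−1})^9 = 1, and the only element of order dividing gcd(9, 22) = 1 is 1, so a = b.
With h(0) = 0 this makes h injective on all of ℤ/23ℤ, hence bijective (finite equal-size domain and codomain). In particular h is bijective.
Since h is bijective, we find the preimage of 7. The inverse of x ↦ x^9 on (ℤ/23ℤ)^× is x ↦ x^5, because 9·5 = 45 = 2·22 + 1 ≡ 1 (mod 22) and x^{22} = 1 for x ≠ 0 (Fermat). So h⁻¹(7) = 7^5 mod 23.
Repeated squaring mod 23: 7^1 ≡ 7, 7^2 ≡ 7² = 49 ≡ 3, 7^4 ≡ 3² = 9. Since 5 = 4 + 1, 7^5 ≡ 9·7: 9·7 = 63 ≡ 17. So 7^5 ≡ 17 (mod 23).
Hence h⁻¹(7) = 17.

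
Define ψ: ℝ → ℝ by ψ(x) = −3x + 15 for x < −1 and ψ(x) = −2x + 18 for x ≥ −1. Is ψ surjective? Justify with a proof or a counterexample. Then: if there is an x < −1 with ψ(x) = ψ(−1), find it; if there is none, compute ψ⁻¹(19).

Both pieces are strictly decreasing (slopes −3 and −2), so each is injective on its own interval.
The left piece maps (−∞, −1) onto (18, ∞); the right piece maps [−1, ∞) onto (−∞, 20].
The union (18, ∞) ∪ (−∞, 20] covers ℝ, so ψ is surjective.
For the follow-up: the images overlap, so an x < −1 with ψ(x) = ψ(−1) exists. ψ(−1) = 20; solving −3x + 15 = 20 for x < −1 gives x = (20 − 15)/(−3) = −5/3.

-5/3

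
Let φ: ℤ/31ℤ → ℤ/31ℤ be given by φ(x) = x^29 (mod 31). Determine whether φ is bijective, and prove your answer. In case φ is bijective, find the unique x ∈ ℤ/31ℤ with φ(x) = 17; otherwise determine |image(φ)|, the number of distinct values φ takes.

Since 31 is prime, the nonzero elements of ℤ/31ℤ form a cyclic group of order 30.
As gcd(29, 30) = 1, raising to the 29th power is a bijection on this group: if x_1^29 ≡ x_2^29 then (x_1x_2^{−1})^29 = 1, and the only element of order dividing gcd(29, 30) = 1 is 1, so x_1 = x_2.
With φ(0) = 0 this makes φ injective on all of ℤ/31ℤ, hence bijective (finite equal-size domain and codomain). In particular φ is bijective.
Since φ is bijective, we find the preimage of 17. The inverse of x ↦ x^29 on (ℤ/31ℤ)^× is x ↦ x^29, because 29·29 = 841 = 28·30 + 1 ≡ 1 (mod 30) and x^{30} = 1 for x ≠ 0 (Fermat). So φ⁻¹(17) = 17^29 mod 31.
Repeated squaring mod 31: 17^1 ≡ 17, 17^2 ≡ 17² = 289 ≡ 10, 17^4 ≡ 10² = 100 ≡ 7, 17^8 ≡ 7² = 49 ≡ 18, 17^16 ≡ 18² = 324 ≡ 14. Since 29 = 16 + 8 + 4 + 1, 17^29 ≡ 14·18·7·17: 14·18 = 252 ≡ 4, then 4·7 = 28, then 28·17 = 476 ≡ 11. So 17^29 ≡ 11 (mod 31).
Hence φ⁻¹(17) = 11.

11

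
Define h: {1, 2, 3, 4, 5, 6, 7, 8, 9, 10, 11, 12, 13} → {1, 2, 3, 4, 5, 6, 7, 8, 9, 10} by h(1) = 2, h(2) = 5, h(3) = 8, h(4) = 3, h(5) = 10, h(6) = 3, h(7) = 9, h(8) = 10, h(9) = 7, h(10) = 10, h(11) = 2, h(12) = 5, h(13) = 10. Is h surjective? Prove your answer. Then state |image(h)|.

7

No element maps to 1, so h is not surjective.
The image of h is {2, 3, 5, 7, 8, 9, 10}, which has 7 elements.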